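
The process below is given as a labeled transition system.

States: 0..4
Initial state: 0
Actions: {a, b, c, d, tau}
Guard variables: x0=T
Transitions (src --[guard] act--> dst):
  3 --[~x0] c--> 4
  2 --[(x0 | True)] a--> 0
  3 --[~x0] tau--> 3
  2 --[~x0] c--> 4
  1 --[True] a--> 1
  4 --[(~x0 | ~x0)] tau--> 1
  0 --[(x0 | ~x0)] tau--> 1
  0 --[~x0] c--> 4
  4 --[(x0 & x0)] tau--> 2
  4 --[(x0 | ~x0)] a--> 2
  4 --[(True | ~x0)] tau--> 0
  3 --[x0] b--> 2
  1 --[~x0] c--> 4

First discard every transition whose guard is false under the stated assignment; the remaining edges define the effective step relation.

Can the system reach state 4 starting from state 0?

Answer: UNREACHABLE

Trace:
Guard filter leaves 7 enabled edge(s).
Layer 0: {0}
Layer 1: {1}  cumulative {0,1}
Reachable = {0,1}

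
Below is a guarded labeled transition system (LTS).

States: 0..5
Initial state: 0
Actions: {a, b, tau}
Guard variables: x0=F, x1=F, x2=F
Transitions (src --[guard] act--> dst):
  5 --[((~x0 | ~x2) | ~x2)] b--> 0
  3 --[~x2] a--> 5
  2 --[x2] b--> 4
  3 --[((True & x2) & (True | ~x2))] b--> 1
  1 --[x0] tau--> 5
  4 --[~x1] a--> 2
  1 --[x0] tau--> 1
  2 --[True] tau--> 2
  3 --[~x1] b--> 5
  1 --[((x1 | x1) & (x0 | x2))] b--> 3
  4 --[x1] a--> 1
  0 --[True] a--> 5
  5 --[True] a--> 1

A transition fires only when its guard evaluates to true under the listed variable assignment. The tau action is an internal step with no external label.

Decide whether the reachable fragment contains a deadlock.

Answer: DEADLOCK at state 1

Working:
R = {0,1,5}
  0: a→5  [1 out]
  1: ∅  [STUCK]
  5: a→1  b→0  [2 out]
trace reaching 1: a·a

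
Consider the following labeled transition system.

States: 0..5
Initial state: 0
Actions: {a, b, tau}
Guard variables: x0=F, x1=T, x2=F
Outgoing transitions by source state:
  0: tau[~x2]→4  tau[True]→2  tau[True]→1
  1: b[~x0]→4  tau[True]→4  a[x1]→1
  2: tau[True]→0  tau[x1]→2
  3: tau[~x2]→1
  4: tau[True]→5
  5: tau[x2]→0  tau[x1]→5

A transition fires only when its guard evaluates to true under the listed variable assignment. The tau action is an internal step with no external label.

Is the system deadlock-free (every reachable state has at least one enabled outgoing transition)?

R = {0,1,2,4,5}
  0: tau→1  tau→2  tau→4  [3 exit(s)]
  1: a→1  b→4  tau→4  [3 exit(s)]
  2: tau→0  tau→2  [2 exit(s)]
  4: tau→5  [1 exit(s)]
  5: tau→5  [1 exit(s)]

Answer: DEADLOCK-FREE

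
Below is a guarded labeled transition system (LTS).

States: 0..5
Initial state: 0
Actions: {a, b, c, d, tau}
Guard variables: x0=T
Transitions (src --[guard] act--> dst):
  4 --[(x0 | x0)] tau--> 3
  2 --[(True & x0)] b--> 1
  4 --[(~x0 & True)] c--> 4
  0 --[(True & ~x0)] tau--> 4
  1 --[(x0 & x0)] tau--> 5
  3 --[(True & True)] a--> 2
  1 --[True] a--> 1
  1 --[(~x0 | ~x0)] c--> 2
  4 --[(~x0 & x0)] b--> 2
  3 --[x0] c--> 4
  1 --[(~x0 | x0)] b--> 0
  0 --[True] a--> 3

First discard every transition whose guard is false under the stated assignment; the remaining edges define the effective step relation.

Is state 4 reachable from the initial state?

Answer: REACHABLE

Analysis:
8 transition(s) survive guard evaluation.
depth 0: {0}
depth 1: {3}  now seen {0,3}
depth 2: {2,4}  now seen {0,2,3,4}
depth 3: {1}  now seen {0,1,2,3,4}
depth 4: {5}  now seen {0,1,2,3,4,5}
R = {0,1,2,3,4,5}
Path to 4: a·c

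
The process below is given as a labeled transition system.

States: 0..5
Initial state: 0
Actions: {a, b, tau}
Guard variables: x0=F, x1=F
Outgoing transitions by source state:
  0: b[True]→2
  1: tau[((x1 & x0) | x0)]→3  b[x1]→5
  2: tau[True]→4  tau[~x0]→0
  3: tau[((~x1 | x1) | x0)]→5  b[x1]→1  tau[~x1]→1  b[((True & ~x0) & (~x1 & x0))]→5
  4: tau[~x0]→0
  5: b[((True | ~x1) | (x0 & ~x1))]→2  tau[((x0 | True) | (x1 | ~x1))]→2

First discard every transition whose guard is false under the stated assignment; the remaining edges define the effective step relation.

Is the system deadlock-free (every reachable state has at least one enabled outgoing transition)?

Reachable = {0,2,4}
  0: b→2  [1 out]
  2: tau→0  tau→4  [2 out]
  4: tau→0  [1 out]

Answer: DEADLOCK-FREE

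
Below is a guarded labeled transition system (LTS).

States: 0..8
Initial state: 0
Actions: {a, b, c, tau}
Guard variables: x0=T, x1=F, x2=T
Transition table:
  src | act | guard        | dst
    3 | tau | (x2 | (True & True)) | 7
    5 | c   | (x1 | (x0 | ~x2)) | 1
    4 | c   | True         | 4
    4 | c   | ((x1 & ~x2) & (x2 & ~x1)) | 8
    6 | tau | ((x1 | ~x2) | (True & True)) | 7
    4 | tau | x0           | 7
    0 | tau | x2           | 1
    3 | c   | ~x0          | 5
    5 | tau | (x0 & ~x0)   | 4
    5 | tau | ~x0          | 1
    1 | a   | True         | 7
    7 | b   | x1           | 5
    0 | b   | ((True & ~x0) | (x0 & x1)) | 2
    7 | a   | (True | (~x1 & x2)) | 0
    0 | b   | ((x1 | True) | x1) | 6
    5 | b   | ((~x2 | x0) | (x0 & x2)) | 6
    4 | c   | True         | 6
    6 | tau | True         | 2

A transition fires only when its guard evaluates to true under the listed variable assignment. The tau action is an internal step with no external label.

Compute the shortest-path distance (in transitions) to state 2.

Answer: 2

Trace:
Breadth-first toward 2:
  L0 = {0}
  L1 = {1,6}
  L2 = {2,7}
first hit 2 at d=2 via b·tau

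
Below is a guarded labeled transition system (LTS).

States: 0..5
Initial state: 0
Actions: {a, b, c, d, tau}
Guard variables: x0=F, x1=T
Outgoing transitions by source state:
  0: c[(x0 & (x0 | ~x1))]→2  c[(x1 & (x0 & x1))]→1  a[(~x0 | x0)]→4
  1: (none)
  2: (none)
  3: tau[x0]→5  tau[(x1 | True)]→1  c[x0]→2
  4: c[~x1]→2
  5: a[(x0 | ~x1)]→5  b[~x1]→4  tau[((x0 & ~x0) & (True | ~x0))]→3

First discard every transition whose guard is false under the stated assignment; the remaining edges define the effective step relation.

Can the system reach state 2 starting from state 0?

Answer: UNREACHABLE

Trace:
Guard filter leaves 2 enabled edge(s).
depth 0: {0}
depth 1: {4}  cumulative {0,4}
R = {0,4}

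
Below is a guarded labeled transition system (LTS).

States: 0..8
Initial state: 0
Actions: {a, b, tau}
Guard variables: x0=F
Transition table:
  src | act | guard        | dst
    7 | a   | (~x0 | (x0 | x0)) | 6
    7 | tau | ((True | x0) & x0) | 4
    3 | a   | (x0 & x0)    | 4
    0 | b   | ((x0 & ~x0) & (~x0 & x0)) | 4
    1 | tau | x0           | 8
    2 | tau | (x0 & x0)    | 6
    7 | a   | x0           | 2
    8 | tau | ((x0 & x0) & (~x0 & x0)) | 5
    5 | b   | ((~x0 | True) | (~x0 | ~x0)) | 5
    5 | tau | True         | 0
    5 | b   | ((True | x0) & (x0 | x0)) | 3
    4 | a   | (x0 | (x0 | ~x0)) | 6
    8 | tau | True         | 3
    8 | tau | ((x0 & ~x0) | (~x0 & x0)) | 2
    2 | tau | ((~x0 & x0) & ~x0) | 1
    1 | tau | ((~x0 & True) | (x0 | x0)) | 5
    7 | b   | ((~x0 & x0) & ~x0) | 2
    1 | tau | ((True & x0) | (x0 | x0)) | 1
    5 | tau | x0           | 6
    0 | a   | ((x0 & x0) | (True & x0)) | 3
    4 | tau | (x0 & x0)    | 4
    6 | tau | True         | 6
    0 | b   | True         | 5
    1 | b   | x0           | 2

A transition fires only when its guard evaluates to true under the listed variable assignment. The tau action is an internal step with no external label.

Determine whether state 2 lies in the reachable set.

Answer: UNREACHABLE

Analysis:
After dropping false guards: 8 live edges.
L0 = {0}
L1 = {5}  total {0,5}
R = {0,5}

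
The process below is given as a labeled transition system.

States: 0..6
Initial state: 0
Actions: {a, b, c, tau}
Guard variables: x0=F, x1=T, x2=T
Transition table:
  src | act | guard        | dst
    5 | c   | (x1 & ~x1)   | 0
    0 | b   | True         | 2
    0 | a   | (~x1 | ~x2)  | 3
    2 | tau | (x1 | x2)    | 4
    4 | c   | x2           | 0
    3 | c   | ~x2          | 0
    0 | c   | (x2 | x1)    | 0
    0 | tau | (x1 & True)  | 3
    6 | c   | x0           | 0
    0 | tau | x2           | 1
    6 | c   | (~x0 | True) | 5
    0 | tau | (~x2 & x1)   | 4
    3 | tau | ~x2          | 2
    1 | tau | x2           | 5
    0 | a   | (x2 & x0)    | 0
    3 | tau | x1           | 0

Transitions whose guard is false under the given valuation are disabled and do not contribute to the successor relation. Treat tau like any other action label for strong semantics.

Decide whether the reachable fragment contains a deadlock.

Reach set: {0,1,2,3,4,5}
  0: b→2  c→0  tau→1  tau→3  [4 out]
  1: tau→5  [1 out]
  2: tau→4  [1 out]
  3: tau→0  [1 out]
  4: c→0  [1 out]
  5: ∅  [STUCK]
witness 5: tau·tau

Answer: DEADLOCK at state 5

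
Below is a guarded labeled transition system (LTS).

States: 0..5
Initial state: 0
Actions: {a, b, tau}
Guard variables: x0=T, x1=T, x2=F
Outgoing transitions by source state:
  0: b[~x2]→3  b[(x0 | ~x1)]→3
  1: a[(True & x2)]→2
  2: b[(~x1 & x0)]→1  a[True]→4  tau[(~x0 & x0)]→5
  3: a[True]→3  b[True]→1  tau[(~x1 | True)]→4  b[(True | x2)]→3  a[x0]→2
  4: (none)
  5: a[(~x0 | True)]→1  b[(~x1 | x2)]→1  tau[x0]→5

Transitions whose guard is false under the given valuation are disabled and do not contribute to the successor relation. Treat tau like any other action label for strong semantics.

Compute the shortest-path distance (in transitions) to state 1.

Breadth-first toward 1:
  Layer 0: {0}
  Layer 1: {3}
  Layer 2: {1,2,4}
first hit 1 at d=2 via b·b

Answer: 2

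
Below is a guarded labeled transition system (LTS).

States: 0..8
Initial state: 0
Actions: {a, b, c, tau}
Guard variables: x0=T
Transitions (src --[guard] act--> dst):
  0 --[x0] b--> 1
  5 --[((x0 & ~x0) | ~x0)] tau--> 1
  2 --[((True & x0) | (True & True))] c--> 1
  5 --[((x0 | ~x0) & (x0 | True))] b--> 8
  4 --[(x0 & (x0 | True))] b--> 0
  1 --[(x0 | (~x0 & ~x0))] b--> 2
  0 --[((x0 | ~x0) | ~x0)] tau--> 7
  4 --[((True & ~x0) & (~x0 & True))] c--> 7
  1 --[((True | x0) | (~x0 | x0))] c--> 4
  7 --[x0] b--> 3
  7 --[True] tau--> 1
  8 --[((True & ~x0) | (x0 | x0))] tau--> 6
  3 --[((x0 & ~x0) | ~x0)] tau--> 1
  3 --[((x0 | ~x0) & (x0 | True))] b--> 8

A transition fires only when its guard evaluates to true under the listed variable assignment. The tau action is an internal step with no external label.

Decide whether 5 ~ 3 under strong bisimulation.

Refine partition for ~:
  π0 = {{0,1,2,3,4,5,6,7,8}}
  π1 = {{0,7},{1},{2},{3,4,5},{6},{8}}
  π2 = {{0},{1},{2},{3,5},{4},{6},{7},{8}}
8 equivalence class(es) (converged in 3)
5∈{3,5}, 3∈{3,5}

Answer: BISIMILAR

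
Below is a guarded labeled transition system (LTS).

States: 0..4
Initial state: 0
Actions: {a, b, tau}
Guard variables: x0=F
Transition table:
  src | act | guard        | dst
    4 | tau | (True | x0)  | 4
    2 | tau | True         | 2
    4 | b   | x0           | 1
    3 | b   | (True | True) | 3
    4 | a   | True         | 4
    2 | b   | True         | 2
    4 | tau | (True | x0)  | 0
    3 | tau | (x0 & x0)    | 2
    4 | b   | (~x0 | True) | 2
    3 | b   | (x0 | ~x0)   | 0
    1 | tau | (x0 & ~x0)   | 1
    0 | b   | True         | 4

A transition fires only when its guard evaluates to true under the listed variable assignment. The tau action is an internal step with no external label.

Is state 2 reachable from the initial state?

Answer: REACHABLE

Working:
After dropping false guards: 9 live edges.
depth 0: {0}
depth 1: {4}  cumulative {0,4}
depth 2: {2}  cumulative {0,2,4}
Reachable = {0,2,4}
trace reaching 2: b·b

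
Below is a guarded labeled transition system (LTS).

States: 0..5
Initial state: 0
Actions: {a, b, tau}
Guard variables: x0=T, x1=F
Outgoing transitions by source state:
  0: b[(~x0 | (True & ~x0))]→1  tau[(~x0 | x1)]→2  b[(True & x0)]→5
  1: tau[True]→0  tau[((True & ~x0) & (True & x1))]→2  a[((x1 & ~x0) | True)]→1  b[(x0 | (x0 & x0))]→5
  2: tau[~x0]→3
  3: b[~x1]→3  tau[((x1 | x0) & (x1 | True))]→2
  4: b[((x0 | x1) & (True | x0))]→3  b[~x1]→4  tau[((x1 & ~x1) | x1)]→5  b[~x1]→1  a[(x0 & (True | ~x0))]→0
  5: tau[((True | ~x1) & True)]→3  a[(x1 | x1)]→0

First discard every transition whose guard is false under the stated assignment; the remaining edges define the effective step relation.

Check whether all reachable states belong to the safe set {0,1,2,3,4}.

Allowed set {0,1,2,3,4}
Reach set: {0,2,3,5}
  0: ✓
  2: ✓
  3: ✓
  5: outside
witness against invariant: b → 5

Answer: INVARIANT VIOLATED at state 5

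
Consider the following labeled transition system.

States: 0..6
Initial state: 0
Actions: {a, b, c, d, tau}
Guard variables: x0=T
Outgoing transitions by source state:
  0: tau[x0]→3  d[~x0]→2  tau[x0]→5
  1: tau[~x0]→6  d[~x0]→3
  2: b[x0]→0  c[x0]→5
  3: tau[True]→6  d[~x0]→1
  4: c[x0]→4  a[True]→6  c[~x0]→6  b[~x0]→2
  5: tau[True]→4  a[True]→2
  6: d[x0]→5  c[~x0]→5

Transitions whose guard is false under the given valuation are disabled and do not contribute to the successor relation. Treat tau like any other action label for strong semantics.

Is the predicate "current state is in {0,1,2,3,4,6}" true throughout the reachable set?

Allowed set {0,1,2,3,4,6}
Reachable = {0,2,3,4,5,6}
  0: ✓
  2: ✓
  3: ✓
  4: ✓
  5: outside
  6: ✓
counterexample path to 5: tau

Answer: INVARIANT VIOLATED at state 5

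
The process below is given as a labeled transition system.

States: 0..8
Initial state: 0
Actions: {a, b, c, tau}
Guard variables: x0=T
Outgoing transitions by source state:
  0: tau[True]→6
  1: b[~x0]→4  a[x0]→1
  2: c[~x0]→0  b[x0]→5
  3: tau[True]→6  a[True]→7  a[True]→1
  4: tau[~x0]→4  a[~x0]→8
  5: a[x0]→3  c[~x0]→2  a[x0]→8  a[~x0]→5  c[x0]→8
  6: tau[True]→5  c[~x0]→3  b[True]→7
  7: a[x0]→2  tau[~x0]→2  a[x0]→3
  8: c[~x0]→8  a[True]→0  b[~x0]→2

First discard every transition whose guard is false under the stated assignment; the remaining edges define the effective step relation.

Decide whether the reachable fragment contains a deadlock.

Reach set: {0,1,2,3,5,6,7,8}
  0: tau→6  [deg 1]
  1: a→1  [deg 1]
  2: b→5  [deg 1]
  3: a→1  a→7  tau→6  [deg 3]
  5: a→3  a→8  c→8  [deg 3]
  6: b→7  tau→5  [deg 2]
  7: a→2  a→3  [deg 2]
  8: a→0  [deg 1]

Answer: DEADLOCK-FREE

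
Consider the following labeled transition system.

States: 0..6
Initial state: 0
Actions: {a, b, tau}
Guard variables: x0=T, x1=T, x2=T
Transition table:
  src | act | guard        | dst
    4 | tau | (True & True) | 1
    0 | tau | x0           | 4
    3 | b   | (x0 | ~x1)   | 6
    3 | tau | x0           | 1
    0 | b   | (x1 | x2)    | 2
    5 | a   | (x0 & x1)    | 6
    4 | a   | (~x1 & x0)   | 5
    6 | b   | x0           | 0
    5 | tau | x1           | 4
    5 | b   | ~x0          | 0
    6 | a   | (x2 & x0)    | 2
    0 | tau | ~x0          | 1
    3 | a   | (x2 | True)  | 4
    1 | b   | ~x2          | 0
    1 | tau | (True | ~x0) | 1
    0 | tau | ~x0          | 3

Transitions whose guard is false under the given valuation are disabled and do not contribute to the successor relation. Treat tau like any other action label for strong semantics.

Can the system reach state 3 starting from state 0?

Answer: UNREACHABLE

Trace:
Guard filter leaves 11 enabled edge(s).
L0 = {0}
L1 = {2,4}  now seen {0,2,4}
L2 = {1}  now seen {0,1,2,4}
Reach set: {0,1,2,4}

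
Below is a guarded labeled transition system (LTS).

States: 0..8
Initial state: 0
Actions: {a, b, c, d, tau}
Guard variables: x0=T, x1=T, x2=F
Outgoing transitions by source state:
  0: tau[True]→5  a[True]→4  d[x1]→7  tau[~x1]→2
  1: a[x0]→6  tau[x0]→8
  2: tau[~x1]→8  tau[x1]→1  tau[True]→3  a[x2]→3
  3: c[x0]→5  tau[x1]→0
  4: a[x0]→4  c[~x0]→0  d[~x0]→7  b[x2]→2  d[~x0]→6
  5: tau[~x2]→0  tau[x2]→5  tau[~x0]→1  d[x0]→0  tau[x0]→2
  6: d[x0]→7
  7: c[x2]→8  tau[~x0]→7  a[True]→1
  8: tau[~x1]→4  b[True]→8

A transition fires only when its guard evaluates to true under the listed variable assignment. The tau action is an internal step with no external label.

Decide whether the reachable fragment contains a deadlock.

Answer: DEADLOCK-FREE

Trace:
R = {0,1,2,3,4,5,6,7,8}
  0: a→4  d→7  tau→5  [deg 3]
  1: a→6  tau→8  [deg 2]
  2: tau→1  tau→3  [deg 2]
  3: c→5  tau→0  [deg 2]
  4: a→4  [deg 1]
  5: d→0  tau→0  tau→2  [deg 3]
  6: d→7  [deg 1]
  7: a→1  [deg 1]
  8: b→8  [deg 1]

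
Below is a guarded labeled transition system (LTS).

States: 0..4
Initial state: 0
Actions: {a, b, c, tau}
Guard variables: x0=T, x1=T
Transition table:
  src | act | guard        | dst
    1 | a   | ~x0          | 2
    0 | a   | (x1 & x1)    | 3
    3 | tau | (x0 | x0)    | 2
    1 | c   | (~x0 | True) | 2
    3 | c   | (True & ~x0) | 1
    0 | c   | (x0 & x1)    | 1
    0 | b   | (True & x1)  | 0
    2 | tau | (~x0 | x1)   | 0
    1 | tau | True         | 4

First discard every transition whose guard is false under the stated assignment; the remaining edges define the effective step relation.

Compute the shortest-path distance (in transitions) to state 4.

BFS to 4:
  L0 = {0}
  L1 = {1,3}
  L2 = {2,4}
4 enters at depth 2; path c·tau

Answer: 2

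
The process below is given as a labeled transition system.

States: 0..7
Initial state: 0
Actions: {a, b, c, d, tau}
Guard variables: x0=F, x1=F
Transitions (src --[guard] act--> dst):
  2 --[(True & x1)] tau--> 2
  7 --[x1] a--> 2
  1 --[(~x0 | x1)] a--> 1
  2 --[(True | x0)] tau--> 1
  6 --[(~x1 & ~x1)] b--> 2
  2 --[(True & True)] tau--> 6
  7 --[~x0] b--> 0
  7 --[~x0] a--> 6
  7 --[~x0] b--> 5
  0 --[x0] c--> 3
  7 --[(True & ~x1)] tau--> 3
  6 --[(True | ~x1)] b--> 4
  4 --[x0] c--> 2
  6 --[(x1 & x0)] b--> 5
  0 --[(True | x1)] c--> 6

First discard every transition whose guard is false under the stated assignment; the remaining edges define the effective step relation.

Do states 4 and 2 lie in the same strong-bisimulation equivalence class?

Bisimulation quotient by refinement:
  π0 = {{0,1,2,3,4,5,6,7}}
  π1 = {{0},{1},{2},{3,4,5},{6},{7}}
6 equivalence class(es) (converged in 2)
4∈{3,4,5}, 2∈{2}

Answer: NOT BISIMILAR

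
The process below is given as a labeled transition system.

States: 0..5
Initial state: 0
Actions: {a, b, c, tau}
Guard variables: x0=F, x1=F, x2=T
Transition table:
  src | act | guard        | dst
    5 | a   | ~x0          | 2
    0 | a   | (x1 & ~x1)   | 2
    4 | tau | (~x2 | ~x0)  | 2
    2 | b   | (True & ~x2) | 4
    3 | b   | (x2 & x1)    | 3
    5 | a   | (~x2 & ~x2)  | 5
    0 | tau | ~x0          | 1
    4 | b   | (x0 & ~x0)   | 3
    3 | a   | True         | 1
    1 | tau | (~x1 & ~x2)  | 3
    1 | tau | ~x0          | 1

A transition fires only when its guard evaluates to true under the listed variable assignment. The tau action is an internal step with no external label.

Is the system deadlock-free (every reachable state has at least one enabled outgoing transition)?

Answer: DEADLOCK-FREE

Analysis:
Reach set: {0,1}
  0: tau→1  [1 exit(s)]
  1: tau→1  [1 exit(s)]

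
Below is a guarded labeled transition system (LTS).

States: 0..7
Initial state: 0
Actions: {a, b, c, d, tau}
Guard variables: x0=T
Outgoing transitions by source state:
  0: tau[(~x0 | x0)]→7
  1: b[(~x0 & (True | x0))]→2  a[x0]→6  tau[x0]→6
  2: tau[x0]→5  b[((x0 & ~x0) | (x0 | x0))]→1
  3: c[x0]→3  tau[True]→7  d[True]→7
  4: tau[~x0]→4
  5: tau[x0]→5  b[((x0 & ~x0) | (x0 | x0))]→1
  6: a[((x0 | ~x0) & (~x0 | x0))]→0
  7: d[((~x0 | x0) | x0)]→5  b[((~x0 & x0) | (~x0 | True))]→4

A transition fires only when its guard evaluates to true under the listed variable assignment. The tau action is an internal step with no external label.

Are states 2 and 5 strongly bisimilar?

Answer: BISIMILAR

Trace:
Compute ~ classes (split until stable):
  round 0: {{0,1,2,3,4,5,6,7}}
  round 1: {{0},{1},{2,5},{3},{4},{6},{7}}
7 equivalence class(es) (converged in 2)
class of 2: {2,5}; class of 5: {2,5}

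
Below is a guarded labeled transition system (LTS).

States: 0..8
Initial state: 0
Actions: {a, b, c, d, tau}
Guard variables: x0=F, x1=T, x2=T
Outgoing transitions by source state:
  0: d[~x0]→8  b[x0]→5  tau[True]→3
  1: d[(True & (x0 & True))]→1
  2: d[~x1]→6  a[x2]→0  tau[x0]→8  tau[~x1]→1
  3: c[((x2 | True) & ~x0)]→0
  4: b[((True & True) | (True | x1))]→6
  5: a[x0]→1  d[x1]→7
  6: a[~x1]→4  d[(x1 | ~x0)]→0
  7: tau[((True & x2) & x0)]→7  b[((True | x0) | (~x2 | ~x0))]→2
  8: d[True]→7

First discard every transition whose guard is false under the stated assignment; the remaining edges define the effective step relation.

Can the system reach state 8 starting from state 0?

Answer: REACHABLE

Trace:
Guard filter leaves 9 enabled edge(s).
depth 0: {0}
depth 1: {3,8}  now seen {0,3,8}
depth 2: {7}  now seen {0,3,7,8}
depth 3: {2}  now seen {0,2,3,7,8}
Reach set: {0,2,3,7,8}
Path to 8: d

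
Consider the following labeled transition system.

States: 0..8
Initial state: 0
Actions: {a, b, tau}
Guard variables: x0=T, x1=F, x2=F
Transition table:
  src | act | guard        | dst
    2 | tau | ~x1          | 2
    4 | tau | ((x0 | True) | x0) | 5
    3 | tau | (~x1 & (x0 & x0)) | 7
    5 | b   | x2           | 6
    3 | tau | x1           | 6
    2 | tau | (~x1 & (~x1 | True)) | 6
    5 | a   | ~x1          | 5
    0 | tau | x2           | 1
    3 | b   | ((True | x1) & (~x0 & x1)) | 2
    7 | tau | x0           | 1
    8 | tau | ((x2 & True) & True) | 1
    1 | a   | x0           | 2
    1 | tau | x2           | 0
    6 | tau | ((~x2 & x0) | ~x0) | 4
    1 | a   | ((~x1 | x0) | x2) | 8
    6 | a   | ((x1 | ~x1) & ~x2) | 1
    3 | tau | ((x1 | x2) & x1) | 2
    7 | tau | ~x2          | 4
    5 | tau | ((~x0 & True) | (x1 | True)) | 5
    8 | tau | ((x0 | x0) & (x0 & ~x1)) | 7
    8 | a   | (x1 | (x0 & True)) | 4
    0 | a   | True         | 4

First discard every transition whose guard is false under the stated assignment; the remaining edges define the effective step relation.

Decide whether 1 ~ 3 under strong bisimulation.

Bisimulation quotient by refinement:
  round 0: {{0,1,2,3,4,5,6,7,8}}
  round 1: {{0,1},{2,3,4,7},{5,6,8}}
  round 2: {{0},{1},{2},{3},{4},{5},{6},{7},{8}}
stable after 3 split(s): 9 block(s)
[1]={1}  [3]={3}

Answer: NOT BISIMILAR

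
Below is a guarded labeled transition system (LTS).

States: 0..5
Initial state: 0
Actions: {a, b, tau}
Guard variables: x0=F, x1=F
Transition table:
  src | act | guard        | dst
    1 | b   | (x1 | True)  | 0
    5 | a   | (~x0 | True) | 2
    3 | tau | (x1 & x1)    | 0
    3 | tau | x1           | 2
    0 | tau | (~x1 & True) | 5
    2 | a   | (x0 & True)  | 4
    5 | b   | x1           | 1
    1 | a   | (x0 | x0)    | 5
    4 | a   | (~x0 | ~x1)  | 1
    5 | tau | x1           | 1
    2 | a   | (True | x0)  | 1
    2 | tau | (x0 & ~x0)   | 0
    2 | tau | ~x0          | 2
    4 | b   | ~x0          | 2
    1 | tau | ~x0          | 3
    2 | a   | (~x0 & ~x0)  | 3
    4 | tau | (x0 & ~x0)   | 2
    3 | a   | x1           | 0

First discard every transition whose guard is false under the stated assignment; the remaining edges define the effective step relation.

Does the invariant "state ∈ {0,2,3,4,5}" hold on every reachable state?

Safe = {0,2,3,4,5}
Reach set: {0,1,2,3,5}
  0: ✓
  1: ✗ unsafe
  2: ✓
  3: ✓
  5: ✓
witness against invariant: tau·a·a → 1

Answer: INVARIANT VIOLATED at state 1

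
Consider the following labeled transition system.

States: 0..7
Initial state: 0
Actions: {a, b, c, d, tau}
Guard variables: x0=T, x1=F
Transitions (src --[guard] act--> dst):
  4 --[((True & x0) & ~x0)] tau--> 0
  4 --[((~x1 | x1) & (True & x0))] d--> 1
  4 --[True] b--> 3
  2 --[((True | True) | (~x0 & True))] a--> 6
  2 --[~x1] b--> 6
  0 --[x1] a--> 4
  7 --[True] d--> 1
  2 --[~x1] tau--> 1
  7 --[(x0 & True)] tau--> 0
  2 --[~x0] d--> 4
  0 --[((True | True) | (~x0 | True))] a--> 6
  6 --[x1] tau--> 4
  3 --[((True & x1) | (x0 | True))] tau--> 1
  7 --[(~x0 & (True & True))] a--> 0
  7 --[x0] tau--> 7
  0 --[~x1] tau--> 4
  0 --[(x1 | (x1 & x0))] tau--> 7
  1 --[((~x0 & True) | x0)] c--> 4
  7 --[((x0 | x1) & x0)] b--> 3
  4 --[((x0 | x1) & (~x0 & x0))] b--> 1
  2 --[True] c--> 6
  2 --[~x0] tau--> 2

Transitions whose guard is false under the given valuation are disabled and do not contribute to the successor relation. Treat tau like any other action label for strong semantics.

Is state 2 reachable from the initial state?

14 transition(s) survive guard evaluation.
L0 = {0}
L1 = {4,6}  total {0,4,6}
L2 = {1,3}  total {0,1,3,4,6}
Reachable = {0,1,3,4,6}

Answer: UNREACHABLE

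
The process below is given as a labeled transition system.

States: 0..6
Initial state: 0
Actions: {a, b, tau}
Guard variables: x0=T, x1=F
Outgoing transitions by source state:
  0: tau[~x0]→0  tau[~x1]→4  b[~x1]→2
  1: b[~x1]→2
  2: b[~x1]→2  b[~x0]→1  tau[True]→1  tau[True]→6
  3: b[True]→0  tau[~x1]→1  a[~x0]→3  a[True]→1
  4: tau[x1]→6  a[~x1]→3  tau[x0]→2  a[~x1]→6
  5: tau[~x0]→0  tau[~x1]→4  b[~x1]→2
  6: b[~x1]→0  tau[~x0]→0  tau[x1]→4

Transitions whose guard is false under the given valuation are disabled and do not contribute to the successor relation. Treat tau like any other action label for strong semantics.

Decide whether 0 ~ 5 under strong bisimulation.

Answer: BISIMILAR

Working:
Bisimulation quotient by refinement:
  π0 = {{0,1,2,3,4,5,6}}
  π1 = {{0,2,5},{1,6},{3},{4}}
  π2 = {{0,5},{1,6},{2},{3},{4}}
  π3 = {{0,5},{1},{2},{3},{4},{6}}
stable after 4 split(s): 6 block(s)
class of 0: {0,5}; class of 5: {0,5}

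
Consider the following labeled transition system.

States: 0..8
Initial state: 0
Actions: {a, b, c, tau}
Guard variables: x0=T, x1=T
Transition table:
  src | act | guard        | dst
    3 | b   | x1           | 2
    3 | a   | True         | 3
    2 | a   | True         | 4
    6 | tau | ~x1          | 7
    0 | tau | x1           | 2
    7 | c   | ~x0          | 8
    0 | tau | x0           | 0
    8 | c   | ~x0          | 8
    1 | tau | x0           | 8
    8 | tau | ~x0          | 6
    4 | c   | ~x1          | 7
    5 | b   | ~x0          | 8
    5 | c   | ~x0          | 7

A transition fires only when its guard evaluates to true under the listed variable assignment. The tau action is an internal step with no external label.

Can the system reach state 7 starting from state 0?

6 transition(s) survive guard evaluation.
depth 0: {0}
depth 1: {2}  total {0,2}
depth 2: {4}  total {0,2,4}
R = {0,2,4}

Answer: UNREACHABLE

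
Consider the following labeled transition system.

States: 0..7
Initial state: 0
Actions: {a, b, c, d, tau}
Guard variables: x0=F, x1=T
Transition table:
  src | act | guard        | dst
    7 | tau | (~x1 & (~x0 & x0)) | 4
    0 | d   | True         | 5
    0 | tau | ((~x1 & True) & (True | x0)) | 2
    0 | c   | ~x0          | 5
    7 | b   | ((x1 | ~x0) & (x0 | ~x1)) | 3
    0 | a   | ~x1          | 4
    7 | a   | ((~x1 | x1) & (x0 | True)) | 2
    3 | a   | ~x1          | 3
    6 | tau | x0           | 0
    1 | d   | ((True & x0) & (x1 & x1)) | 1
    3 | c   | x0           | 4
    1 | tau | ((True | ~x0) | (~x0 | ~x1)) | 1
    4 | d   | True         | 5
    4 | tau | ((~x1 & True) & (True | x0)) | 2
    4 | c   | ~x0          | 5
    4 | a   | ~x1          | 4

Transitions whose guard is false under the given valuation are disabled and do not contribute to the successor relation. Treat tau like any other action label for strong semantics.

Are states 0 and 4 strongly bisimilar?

Answer: BISIMILAR

Trace:
Refine partition for ~:
  π0 = {{0,1,2,3,4,5,6,7}}
  π1 = {{0,4},{1},{2,3,5,6},{7}}
stable after 2 split(s): 4 block(s)
0∈{0,4}, 4∈{0,4}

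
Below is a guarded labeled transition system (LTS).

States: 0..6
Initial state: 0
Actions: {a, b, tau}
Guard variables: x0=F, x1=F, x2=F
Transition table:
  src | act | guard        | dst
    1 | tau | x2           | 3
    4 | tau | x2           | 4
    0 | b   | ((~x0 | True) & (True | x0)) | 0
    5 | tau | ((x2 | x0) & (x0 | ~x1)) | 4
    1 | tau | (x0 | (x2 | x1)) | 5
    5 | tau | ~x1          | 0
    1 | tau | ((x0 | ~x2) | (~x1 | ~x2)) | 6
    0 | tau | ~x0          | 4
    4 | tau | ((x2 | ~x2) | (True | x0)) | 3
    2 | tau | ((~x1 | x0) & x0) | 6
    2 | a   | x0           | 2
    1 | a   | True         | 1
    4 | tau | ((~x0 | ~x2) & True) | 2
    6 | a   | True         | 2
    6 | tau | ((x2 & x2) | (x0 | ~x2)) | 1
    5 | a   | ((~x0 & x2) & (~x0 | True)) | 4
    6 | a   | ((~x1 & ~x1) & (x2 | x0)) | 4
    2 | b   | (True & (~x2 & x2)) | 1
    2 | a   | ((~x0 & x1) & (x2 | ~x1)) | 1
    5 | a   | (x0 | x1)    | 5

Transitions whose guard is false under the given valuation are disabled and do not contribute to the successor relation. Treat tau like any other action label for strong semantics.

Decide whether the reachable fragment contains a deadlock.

Answer: DEADLOCK at state 2

Analysis:
Reach set: {0,2,3,4}
  0: b→0  tau→4  [2 exit(s)]
  2: ∅  [no exit]
  3: ∅  [no exit]
  4: tau→2  tau→3  [2 exit(s)]
witness 2: tau·tau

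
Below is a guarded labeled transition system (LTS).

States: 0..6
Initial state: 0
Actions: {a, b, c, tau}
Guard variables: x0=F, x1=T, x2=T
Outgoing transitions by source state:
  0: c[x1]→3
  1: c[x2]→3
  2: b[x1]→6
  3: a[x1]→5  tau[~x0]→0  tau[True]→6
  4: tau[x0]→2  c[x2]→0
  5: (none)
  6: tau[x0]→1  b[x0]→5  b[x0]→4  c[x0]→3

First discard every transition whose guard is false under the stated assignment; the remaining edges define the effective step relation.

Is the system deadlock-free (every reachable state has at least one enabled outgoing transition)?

Answer: DEADLOCK at state 5

Trace:
R = {0,3,5,6}
  0: c→3  [deg 1]
  3: a→5  tau→0  tau→6  [deg 3]
  5: ∅  [STUCK]
  6: ∅  [STUCK]
trace reaching 5: c·a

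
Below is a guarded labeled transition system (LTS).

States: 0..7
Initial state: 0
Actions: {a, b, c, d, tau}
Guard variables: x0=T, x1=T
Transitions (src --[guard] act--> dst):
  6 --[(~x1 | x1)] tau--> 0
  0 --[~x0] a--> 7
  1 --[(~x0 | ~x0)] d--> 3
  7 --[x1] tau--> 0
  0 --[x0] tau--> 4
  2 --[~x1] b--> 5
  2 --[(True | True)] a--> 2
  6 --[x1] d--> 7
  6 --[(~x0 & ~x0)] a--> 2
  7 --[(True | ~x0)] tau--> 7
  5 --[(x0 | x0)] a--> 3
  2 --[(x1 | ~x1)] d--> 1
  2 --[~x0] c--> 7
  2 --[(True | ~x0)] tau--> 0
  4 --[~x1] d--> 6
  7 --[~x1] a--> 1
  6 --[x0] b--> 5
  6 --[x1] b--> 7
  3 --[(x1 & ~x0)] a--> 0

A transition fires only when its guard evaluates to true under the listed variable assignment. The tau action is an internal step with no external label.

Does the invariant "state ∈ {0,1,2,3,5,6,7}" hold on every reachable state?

Safe = {0,1,2,3,5,6,7}
Reach set: {0,4}
  0: safe
  4: ✗ unsafe
reach 4 via tau — violates

Answer: INVARIANT VIOLATED at state 4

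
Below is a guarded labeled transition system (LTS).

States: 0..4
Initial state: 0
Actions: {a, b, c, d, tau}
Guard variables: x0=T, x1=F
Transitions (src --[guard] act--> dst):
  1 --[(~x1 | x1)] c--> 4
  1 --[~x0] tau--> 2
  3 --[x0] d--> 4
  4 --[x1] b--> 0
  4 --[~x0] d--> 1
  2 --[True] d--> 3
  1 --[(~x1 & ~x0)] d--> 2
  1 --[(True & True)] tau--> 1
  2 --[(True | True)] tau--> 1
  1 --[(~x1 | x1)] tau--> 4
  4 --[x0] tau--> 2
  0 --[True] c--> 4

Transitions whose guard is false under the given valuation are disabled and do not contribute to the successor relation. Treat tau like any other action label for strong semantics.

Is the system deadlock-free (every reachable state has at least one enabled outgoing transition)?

Answer: DEADLOCK-FREE

Working:
Reachable = {0,1,2,3,4}
  0: c→4  [1 exit(s)]
  1: c→4  tau→1  tau→4  [3 exit(s)]
  2: d→3  tau→1  [2 exit(s)]
  3: d→4  [1 exit(s)]
  4: tau→2  [1 exit(s)]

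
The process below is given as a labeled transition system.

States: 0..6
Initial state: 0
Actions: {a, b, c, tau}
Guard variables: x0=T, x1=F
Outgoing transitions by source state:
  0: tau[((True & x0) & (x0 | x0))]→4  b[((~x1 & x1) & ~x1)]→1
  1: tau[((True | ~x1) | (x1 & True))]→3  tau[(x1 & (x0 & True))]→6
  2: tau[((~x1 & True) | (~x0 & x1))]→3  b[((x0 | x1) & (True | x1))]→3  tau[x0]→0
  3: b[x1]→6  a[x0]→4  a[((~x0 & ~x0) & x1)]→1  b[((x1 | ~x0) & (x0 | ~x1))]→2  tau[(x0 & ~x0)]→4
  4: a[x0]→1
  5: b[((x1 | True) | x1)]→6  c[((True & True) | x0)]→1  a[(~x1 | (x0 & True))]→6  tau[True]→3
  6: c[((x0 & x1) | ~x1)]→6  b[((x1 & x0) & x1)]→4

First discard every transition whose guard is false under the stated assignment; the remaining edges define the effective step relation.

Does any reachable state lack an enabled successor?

Answer: DEADLOCK-FREE

Working:
Reachable = {0,1,3,4}
  0: tau→4  [deg 1]
  1: tau→3  [deg 1]
  3: a→4  [deg 1]
  4: a→1  [deg 1]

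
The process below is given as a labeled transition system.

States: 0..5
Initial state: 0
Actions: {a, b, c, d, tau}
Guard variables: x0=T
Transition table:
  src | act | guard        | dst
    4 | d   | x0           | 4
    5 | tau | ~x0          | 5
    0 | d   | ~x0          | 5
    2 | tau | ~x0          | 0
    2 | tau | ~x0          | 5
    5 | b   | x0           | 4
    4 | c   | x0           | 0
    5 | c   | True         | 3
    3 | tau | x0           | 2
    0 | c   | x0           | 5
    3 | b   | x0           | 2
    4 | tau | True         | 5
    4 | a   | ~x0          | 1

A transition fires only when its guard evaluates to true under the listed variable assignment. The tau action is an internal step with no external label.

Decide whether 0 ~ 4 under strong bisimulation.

Answer: NOT BISIMILAR

Working:
Bisimulation quotient by refinement:
  π0 = {{0,1,2,3,4,5}}
  π1 = {{0},{1,2},{3},{4},{5}}
stable after 2 split(s): 5 block(s)
0∈{0}, 4∈{4}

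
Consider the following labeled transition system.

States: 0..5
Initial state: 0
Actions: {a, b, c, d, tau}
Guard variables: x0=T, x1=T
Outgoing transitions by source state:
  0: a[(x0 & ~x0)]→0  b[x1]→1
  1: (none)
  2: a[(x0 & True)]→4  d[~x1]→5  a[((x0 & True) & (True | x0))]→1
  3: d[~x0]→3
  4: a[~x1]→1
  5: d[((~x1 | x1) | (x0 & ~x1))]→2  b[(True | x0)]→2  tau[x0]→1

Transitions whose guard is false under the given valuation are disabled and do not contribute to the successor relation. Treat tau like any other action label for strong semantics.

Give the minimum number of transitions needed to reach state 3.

BFS to 3:
  L0 = {0}
  L1 = {1}
3 never appears.

Answer: UNREACHABLE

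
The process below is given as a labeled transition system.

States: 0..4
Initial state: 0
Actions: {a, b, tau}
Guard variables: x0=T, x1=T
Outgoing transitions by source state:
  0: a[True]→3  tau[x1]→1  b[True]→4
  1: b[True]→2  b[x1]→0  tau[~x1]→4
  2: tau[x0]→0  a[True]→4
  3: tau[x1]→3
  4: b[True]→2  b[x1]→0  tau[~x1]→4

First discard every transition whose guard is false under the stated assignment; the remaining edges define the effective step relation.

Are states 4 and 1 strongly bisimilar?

Answer: BISIMILAR

Working:
Bisimulation quotient by refinement:
  P[0] = {{0,1,2,3,4}}
  P[1] = {{0},{1,4},{2},{3}}
stable after 2 split(s): 4 block(s)
4∈{1,4}, 1∈{1,4}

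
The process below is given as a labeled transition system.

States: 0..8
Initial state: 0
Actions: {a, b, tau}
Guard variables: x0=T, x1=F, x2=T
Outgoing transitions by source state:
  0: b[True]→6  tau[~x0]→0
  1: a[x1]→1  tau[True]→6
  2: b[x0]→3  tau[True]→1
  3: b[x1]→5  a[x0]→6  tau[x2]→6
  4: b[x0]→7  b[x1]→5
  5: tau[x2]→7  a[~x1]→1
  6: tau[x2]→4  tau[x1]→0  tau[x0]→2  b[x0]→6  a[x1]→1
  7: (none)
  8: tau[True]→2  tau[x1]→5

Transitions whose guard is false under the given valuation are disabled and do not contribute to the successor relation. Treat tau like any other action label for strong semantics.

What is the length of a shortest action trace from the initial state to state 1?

Answer: 3

Analysis:
Layered search for 1:
  L0 = {0}
  L1 = {6}
  L2 = {2,4}
  L3 = {1,3,7}
1 enters at depth 3; path b·tau·tau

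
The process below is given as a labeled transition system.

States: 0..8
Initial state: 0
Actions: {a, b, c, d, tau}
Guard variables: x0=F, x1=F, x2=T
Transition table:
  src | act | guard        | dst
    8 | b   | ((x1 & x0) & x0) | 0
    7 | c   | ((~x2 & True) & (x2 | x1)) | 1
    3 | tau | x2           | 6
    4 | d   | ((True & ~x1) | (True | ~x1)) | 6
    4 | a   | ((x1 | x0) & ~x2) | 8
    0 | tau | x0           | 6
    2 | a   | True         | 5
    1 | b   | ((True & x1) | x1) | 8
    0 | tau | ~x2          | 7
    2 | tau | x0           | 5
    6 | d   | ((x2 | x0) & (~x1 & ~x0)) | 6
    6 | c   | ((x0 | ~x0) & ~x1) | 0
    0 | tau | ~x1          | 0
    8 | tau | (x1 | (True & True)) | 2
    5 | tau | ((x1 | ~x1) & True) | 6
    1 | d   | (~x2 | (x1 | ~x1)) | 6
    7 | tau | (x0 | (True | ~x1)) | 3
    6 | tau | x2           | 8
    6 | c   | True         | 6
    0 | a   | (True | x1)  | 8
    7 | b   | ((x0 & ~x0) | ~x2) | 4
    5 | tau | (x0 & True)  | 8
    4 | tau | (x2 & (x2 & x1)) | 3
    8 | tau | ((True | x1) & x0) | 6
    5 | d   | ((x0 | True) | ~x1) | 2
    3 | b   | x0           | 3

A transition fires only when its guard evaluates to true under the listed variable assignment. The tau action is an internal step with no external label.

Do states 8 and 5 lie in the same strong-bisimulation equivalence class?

Bisimulation quotient by refinement:
  round 0: {{0,1,2,3,4,5,6,7,8}}
  round 1: {{0},{1,4},{2},{3,7,8},{5},{6}}
  round 2: {{0},{1,4},{2},{3},{5},{6},{7},{8}}
stable after 3 split(s): 8 block(s)
class of 8: {8}; class of 5: {5}

Answer: NOT BISIMILAR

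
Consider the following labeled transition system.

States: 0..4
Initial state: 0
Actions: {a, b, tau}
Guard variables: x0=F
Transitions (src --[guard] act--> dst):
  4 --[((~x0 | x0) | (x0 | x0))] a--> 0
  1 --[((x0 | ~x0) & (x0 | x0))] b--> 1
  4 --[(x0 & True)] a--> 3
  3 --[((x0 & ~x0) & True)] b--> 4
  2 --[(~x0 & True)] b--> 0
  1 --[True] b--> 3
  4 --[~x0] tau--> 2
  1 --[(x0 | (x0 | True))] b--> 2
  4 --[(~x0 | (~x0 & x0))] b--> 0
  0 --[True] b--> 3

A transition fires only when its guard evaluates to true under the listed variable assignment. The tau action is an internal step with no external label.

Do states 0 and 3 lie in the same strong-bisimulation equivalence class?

Answer: NOT BISIMILAR

Trace:
Bisimulation quotient by refinement:
  P[0] = {{0,1,2,3,4}}
  P[1] = {{0,1,2},{3},{4}}
  P[2] = {{0},{1},{2},{3},{4}}
stable after 3 split(s): 5 block(s)
class of 0: {0}; class of 3: {3}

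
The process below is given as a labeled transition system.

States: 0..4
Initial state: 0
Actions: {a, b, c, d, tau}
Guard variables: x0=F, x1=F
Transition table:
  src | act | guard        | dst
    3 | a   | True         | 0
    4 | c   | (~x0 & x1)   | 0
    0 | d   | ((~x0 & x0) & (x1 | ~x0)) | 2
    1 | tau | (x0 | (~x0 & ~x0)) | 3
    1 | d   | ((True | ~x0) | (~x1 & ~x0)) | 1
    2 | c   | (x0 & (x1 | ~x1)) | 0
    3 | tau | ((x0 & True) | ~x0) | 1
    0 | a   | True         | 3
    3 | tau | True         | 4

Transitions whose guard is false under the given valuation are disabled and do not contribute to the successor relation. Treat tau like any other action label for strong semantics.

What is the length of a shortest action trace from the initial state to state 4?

Layered search for 4:
  Layer 0: {0}
  Layer 1: {3}
  Layer 2: {1,4}
first hit 4 at d=2 via a·tau

Answer: 2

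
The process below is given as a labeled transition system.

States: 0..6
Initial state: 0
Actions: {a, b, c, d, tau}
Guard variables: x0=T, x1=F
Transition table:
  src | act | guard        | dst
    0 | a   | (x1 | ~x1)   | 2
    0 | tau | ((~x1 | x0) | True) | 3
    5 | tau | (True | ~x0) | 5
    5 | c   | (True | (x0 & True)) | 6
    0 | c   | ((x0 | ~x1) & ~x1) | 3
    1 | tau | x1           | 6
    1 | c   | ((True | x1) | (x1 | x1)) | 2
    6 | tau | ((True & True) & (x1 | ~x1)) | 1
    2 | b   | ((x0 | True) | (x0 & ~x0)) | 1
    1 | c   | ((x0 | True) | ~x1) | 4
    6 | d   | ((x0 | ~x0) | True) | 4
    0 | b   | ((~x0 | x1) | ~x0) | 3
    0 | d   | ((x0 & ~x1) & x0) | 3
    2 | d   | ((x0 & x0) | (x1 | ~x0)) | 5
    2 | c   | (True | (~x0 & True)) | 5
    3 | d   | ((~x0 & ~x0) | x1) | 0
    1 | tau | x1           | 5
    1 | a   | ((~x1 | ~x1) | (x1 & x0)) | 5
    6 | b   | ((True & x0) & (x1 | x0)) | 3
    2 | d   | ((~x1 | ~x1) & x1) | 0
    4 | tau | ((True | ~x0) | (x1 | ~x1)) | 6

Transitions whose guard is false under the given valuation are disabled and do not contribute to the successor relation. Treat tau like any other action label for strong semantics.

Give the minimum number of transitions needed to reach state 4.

BFS to 4:
  Layer 0: {0}
  Layer 1: {2,3}
  Layer 2: {1,5}
  Layer 3: {4,6}
4 enters at depth 3; path a·b·c

Answer: 3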